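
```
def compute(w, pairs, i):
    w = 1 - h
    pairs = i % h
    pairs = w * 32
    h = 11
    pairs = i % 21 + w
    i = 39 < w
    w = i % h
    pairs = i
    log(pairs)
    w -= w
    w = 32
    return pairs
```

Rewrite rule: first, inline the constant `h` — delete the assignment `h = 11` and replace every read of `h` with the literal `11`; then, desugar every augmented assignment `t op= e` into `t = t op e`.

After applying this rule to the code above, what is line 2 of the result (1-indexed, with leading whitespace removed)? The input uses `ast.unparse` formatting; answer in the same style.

w = 1 - 11

Transformed code:
def compute(w, pairs, i):
    w = 1 - 11
    pairs = i % 11
    pairs = w * 32
    pairs = i % 21 + w
    i = 39 < w
    w = i % 11
    pairs = i
    log(pairs)
    w = w - w
    w = 32
    return pairs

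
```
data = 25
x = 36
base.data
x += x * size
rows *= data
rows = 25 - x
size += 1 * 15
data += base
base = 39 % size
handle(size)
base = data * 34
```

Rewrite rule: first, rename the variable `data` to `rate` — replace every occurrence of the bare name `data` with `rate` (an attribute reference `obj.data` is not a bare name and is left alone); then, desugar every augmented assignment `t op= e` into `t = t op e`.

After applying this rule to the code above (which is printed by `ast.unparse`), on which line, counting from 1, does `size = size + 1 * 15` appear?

Transformed code:
rate = 25
x = 36
base.data
x = x + x * size
rows = rows * rate
rows = 25 - x
size = size + 1 * 15
rate = rate + base
base = 39 % size
handle(size)
base = rate * 34

7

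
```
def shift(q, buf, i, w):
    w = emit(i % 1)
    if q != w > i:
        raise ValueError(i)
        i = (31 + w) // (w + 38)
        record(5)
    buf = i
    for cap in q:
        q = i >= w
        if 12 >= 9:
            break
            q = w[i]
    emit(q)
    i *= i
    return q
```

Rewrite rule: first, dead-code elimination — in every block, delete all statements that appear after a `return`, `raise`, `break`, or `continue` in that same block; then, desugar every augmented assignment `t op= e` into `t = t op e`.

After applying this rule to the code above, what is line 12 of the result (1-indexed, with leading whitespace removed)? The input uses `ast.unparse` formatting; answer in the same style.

Transformed code:
def shift(q, buf, i, w):
    w = emit(i % 1)
    if q != w > i:
        raise ValueError(i)
    buf = i
    for cap in q:
        q = i >= w
        if 12 >= 9:
            break
    emit(q)
    i = i * i
    return q

return q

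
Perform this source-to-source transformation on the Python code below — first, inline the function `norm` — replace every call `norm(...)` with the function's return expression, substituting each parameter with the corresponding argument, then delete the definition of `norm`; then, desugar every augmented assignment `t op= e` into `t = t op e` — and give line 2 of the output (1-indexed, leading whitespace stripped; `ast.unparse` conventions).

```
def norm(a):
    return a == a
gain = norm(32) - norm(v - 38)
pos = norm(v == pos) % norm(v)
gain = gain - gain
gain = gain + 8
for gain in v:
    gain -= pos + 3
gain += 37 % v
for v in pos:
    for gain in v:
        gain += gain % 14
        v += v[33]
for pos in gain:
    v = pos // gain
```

Transformed code:
gain = (32 == 32) - (v - 38 == v - 38)
pos = ((v == pos) == (v == pos)) % (v == v)
gain = gain - gain
gain = gain + 8
for gain in v:
    gain = gain - (pos + 3)
gain = gain + 37 % v
for v in pos:
    for gain in v:
        gain = gain + gain % 14
        v = v + v[33]
for pos in gain:
    v = pos // gain

pos = ((v == pos) == (v == pos)) % (v == v)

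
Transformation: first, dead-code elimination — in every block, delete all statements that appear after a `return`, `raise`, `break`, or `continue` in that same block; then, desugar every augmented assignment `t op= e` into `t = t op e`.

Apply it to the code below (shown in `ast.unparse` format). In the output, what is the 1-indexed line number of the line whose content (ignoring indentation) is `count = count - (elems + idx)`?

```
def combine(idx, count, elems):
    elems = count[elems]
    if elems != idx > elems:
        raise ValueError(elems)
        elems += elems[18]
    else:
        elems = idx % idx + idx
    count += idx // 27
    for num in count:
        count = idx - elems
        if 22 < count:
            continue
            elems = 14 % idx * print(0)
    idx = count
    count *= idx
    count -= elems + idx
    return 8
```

Transformed code:
def combine(idx, count, elems):
    elems = count[elems]
    if elems != idx > elems:
        raise ValueError(elems)
    else:
        elems = idx % idx + idx
    count = count + idx // 27
    for num in count:
        count = idx - elems
        if 22 < count:
            continue
    idx = count
    count = count * idx
    count = count - (elems + idx)
    return 8

14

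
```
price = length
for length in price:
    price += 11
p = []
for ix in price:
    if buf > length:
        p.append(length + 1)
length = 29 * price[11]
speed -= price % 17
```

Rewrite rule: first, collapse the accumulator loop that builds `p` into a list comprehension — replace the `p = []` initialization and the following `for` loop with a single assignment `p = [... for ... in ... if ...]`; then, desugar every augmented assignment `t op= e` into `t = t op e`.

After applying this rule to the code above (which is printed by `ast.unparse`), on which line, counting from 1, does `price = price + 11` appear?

Transformed code:
price = length
for length in price:
    price = price + 11
p = [length + 1 for ix in price if buf > length]
length = 29 * price[11]
speed = speed - price % 17

3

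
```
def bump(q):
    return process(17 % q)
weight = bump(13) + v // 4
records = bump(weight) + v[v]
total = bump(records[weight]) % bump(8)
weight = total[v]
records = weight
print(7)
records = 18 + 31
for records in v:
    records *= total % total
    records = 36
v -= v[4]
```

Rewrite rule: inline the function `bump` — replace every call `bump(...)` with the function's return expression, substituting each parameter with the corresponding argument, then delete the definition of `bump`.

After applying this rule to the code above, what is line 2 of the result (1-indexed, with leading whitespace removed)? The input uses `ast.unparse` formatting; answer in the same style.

Transformed code:
weight = process(17 % 13) + v // 4
records = process(17 % weight) + v[v]
total = process(17 % records[weight]) % process(17 % 8)
weight = total[v]
records = weight
print(7)
records = 18 + 31
for records in v:
    records *= total % total
    records = 36
v -= v[4]

records = process(17 % weight) + v[v]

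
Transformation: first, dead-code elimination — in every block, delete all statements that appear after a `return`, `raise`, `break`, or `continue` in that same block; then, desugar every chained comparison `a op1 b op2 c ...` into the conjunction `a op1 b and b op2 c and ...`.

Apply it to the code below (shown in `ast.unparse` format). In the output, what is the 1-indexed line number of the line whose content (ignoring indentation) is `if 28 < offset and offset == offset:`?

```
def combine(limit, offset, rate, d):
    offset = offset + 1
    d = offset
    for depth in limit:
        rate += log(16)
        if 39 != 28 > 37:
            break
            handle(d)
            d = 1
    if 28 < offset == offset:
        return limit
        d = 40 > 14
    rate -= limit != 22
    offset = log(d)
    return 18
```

8

Transformed code:
def combine(limit, offset, rate, d):
    offset = offset + 1
    d = offset
    for depth in limit:
        rate += log(16)
        if 39 != 28 and 28 > 37:
            break
    if 28 < offset and offset == offset:
        return limit
    rate -= limit != 22
    offset = log(d)
    return 18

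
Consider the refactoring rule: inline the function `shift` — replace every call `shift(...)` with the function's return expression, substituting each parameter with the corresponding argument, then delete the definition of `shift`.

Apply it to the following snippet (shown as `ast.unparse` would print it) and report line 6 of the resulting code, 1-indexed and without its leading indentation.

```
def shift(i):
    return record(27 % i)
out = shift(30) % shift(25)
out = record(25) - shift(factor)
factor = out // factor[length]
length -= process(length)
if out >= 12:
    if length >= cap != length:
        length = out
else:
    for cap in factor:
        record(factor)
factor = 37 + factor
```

Transformed code:
out = record(27 % 30) % record(27 % 25)
out = record(25) - record(27 % factor)
factor = out // factor[length]
length -= process(length)
if out >= 12:
    if length >= cap != length:
        length = out
else:
    for cap in factor:
        record(factor)
factor = 37 + factor

if length >= cap != length:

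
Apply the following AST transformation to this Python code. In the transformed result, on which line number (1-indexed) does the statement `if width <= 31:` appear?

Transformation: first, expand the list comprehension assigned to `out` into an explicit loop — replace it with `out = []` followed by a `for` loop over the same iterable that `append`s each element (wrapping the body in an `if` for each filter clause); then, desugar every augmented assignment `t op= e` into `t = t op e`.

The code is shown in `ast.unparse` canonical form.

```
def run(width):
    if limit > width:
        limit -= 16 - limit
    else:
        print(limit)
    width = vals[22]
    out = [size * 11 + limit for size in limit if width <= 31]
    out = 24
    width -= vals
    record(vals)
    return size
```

9

Transformed code:
def run(width):
    if limit > width:
        limit = limit - (16 - limit)
    else:
        print(limit)
    width = vals[22]
    out = []
    for size in limit:
        if width <= 31:
            out.append(size * 11 + limit)
    out = 24
    width = width - vals
    record(vals)
    return size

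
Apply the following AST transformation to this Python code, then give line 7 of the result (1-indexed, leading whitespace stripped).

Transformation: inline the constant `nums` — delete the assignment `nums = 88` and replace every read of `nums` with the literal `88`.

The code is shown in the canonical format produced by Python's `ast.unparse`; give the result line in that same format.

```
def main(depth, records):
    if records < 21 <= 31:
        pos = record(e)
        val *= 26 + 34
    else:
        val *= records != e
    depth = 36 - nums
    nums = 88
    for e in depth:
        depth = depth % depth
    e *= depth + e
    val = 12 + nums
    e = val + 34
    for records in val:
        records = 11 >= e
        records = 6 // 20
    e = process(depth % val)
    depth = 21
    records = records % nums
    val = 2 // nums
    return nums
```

Transformed code:
def main(depth, records):
    if records < 21 <= 31:
        pos = record(e)
        val *= 26 + 34
    else:
        val *= records != e
    depth = 36 - 88
    for e in depth:
        depth = depth % depth
    e *= depth + e
    val = 12 + 88
    e = val + 34
    for records in val:
        records = 11 >= e
        records = 6 // 20
    e = process(depth % val)
    depth = 21
    records = records % 88
    val = 2 // 88
    return 88

depth = 36 - 88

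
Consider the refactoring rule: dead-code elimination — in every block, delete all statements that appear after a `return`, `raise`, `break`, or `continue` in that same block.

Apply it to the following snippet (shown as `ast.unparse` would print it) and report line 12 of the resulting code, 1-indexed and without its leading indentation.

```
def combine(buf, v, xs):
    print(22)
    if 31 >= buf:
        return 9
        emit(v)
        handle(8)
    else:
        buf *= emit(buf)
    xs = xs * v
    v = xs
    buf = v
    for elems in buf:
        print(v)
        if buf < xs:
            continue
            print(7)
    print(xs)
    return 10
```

if buf < xs:

Transformed code:
def combine(buf, v, xs):
    print(22)
    if 31 >= buf:
        return 9
    else:
        buf *= emit(buf)
    xs = xs * v
    v = xs
    buf = v
    for elems in buf:
        print(v)
        if buf < xs:
            continue
    print(xs)
    return 10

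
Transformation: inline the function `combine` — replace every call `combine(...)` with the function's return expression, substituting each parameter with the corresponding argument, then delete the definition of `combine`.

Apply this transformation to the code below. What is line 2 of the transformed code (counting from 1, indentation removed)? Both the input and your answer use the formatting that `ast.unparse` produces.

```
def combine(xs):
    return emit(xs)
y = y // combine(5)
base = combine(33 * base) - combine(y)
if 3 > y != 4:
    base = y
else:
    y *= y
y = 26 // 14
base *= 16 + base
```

Transformed code:
y = y // emit(5)
base = emit(33 * base) - emit(y)
if 3 > y != 4:
    base = y
else:
    y *= y
y = 26 // 14
base *= 16 + base

base = emit(33 * base) - emit(y)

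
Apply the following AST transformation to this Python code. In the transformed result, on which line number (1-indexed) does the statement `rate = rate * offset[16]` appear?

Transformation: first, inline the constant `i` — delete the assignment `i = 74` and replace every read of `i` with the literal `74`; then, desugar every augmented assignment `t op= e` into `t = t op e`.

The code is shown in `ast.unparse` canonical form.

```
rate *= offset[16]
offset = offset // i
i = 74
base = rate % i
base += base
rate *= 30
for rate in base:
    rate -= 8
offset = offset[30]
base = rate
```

Transformed code:
rate = rate * offset[16]
offset = offset // 74
base = rate % 74
base = base + base
rate = rate * 30
for rate in base:
    rate = rate - 8
offset = offset[30]
base = rate

1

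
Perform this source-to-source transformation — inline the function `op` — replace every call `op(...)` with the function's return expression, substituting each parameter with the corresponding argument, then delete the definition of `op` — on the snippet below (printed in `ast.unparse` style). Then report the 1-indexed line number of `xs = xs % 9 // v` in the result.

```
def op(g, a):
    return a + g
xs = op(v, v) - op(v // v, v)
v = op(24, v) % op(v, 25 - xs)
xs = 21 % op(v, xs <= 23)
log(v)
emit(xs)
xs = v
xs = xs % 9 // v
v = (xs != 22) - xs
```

Transformed code:
xs = v + v - (v + v // v)
v = (v + 24) % (25 - xs + v)
xs = 21 % ((xs <= 23) + v)
log(v)
emit(xs)
xs = v
xs = xs % 9 // v
v = (xs != 22) - xs

7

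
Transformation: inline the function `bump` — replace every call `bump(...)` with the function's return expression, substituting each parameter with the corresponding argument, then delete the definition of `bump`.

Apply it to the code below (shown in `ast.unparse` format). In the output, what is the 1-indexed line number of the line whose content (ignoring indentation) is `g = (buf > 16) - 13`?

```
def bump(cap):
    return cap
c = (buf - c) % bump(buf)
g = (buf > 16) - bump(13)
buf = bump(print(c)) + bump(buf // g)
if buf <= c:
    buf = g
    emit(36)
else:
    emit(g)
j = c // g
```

2

Transformed code:
c = (buf - c) % buf
g = (buf > 16) - 13
buf = print(c) + buf // g
if buf <= c:
    buf = g
    emit(36)
else:
    emit(g)
j = c // g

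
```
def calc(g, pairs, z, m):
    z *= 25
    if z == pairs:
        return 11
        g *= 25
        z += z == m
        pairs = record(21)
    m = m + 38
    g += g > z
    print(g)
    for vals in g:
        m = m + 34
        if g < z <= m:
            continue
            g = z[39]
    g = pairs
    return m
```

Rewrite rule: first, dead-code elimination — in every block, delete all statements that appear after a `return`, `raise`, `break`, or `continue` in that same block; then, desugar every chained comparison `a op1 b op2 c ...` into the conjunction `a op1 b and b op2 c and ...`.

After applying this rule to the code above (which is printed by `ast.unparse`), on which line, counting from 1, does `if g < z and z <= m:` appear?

10

Transformed code:
def calc(g, pairs, z, m):
    z *= 25
    if z == pairs:
        return 11
    m = m + 38
    g += g > z
    print(g)
    for vals in g:
        m = m + 34
        if g < z and z <= m:
            continue
    g = pairs
    return m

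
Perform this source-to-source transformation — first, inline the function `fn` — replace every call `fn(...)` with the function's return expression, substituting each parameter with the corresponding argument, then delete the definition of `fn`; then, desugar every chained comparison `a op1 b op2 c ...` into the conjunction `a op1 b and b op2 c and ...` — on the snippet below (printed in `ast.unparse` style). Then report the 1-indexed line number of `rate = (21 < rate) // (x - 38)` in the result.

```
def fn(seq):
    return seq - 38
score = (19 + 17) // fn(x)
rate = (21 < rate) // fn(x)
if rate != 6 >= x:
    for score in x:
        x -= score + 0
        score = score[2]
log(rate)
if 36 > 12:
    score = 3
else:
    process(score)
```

2

Transformed code:
score = (19 + 17) // (x - 38)
rate = (21 < rate) // (x - 38)
if rate != 6 and 6 >= x:
    for score in x:
        x -= score + 0
        score = score[2]
log(rate)
if 36 > 12:
    score = 3
else:
    process(score)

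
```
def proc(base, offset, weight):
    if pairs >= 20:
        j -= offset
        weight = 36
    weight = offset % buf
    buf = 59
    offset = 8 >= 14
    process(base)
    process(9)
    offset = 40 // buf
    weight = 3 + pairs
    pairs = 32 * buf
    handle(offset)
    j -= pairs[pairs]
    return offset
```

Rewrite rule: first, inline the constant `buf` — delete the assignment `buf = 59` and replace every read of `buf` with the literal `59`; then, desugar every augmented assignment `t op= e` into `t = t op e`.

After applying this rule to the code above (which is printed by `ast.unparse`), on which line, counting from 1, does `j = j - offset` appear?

3

Transformed code:
def proc(base, offset, weight):
    if pairs >= 20:
        j = j - offset
        weight = 36
    weight = offset % 59
    offset = 8 >= 14
    process(base)
    process(9)
    offset = 40 // 59
    weight = 3 + pairs
    pairs = 32 * 59
    handle(offset)
    j = j - pairs[pairs]
    return offset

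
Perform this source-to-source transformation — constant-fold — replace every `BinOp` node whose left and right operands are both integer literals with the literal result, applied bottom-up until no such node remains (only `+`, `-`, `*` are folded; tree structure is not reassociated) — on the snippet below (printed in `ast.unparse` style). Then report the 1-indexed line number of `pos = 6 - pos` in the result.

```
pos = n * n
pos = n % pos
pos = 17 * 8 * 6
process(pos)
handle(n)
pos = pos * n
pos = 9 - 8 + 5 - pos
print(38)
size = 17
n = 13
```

7

Transformed code:
pos = n * n
pos = n % pos
pos = 816
process(pos)
handle(n)
pos = pos * n
pos = 6 - pos
print(38)
size = 17
n = 13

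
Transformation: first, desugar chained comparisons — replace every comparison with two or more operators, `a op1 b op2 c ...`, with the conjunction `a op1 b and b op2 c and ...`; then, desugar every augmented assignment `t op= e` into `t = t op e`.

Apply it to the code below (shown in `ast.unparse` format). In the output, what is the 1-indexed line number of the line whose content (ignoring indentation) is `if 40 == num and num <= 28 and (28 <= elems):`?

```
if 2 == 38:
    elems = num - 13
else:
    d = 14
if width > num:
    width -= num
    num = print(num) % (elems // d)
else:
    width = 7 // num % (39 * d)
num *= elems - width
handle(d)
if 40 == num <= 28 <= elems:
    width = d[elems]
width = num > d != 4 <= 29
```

12

Transformed code:
if 2 == 38:
    elems = num - 13
else:
    d = 14
if width > num:
    width = width - num
    num = print(num) % (elems // d)
else:
    width = 7 // num % (39 * d)
num = num * (elems - width)
handle(d)
if 40 == num and num <= 28 and (28 <= elems):
    width = d[elems]
width = num > d and d != 4 and (4 <= 29)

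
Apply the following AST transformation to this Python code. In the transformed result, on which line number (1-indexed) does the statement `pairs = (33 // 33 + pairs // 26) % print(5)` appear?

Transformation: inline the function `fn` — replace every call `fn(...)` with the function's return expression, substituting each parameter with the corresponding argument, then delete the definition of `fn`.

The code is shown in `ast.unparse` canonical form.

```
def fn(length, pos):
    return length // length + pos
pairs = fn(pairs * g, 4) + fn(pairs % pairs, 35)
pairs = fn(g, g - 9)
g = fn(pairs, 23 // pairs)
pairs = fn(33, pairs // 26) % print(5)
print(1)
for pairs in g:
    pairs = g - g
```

4

Transformed code:
pairs = pairs * g // (pairs * g) + 4 + (pairs % pairs // (pairs % pairs) + 35)
pairs = g // g + (g - 9)
g = pairs // pairs + 23 // pairs
pairs = (33 // 33 + pairs // 26) % print(5)
print(1)
for pairs in g:
    pairs = g - g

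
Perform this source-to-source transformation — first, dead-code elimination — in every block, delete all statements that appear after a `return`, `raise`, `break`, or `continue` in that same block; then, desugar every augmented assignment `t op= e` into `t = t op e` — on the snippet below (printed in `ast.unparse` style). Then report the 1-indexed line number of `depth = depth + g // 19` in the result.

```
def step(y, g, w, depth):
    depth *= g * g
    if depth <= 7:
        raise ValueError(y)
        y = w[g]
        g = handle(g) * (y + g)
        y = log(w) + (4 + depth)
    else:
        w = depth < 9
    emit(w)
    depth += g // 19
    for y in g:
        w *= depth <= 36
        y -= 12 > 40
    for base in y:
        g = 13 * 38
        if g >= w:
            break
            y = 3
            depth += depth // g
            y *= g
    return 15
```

Transformed code:
def step(y, g, w, depth):
    depth = depth * (g * g)
    if depth <= 7:
        raise ValueError(y)
    else:
        w = depth < 9
    emit(w)
    depth = depth + g // 19
    for y in g:
        w = w * (depth <= 36)
        y = y - (12 > 40)
    for base in y:
        g = 13 * 38
        if g >= w:
            break
    return 15

8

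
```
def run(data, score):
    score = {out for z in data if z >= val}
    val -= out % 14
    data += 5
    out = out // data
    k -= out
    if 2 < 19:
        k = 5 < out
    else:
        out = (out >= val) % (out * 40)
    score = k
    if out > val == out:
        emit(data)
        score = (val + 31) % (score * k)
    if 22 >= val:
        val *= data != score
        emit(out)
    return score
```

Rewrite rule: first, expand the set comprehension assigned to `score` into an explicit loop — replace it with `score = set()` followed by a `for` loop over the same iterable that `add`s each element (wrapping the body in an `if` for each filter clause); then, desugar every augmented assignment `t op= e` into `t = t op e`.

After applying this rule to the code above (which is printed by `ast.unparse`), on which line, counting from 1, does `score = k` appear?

Transformed code:
def run(data, score):
    score = set()
    for z in data:
        if z >= val:
            score.add(out)
    val = val - out % 14
    data = data + 5
    out = out // data
    k = k - out
    if 2 < 19:
        k = 5 < out
    else:
        out = (out >= val) % (out * 40)
    score = k
    if out > val == out:
        emit(data)
        score = (val + 31) % (score * k)
    if 22 >= val:
        val = val * (data != score)
        emit(out)
    return score

14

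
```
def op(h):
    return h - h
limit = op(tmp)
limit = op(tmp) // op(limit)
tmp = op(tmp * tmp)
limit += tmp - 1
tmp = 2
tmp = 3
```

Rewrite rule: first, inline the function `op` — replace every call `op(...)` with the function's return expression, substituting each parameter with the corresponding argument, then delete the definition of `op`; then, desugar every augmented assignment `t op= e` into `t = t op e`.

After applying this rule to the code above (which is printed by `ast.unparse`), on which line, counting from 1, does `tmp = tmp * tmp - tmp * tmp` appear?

3

Transformed code:
limit = tmp - tmp
limit = (tmp - tmp) // (limit - limit)
tmp = tmp * tmp - tmp * tmp
limit = limit + (tmp - 1)
tmp = 2
tmp = 3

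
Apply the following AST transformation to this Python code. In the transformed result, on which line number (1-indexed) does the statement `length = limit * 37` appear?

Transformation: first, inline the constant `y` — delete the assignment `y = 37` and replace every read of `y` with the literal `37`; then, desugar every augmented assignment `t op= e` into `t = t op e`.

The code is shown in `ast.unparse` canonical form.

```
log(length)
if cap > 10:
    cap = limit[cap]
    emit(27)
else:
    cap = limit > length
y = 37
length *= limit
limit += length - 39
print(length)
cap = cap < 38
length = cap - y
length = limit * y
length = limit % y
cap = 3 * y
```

12

Transformed code:
log(length)
if cap > 10:
    cap = limit[cap]
    emit(27)
else:
    cap = limit > length
length = length * limit
limit = limit + (length - 39)
print(length)
cap = cap < 38
length = cap - 37
length = limit * 37
length = limit % 37
cap = 3 * 37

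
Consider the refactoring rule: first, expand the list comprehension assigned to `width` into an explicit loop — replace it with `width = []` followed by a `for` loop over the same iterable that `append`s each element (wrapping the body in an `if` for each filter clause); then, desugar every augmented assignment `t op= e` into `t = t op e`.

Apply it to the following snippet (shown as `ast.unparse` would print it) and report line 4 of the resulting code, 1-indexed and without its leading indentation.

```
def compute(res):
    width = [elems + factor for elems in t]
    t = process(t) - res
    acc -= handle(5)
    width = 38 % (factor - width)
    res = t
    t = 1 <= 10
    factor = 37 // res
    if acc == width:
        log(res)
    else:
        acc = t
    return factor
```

Transformed code:
def compute(res):
    width = []
    for elems in t:
        width.append(elems + factor)
    t = process(t) - res
    acc = acc - handle(5)
    width = 38 % (factor - width)
    res = t
    t = 1 <= 10
    factor = 37 // res
    if acc == width:
        log(res)
    else:
        acc = t
    return factor

width.append(elems + factor)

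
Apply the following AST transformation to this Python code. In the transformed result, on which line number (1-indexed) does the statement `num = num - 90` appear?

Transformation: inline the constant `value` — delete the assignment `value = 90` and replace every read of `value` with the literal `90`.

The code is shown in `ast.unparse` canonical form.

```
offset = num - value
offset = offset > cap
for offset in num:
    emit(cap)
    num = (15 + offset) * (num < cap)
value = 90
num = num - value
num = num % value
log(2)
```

6

Transformed code:
offset = num - 90
offset = offset > cap
for offset in num:
    emit(cap)
    num = (15 + offset) * (num < cap)
num = num - 90
num = num % 90
log(2)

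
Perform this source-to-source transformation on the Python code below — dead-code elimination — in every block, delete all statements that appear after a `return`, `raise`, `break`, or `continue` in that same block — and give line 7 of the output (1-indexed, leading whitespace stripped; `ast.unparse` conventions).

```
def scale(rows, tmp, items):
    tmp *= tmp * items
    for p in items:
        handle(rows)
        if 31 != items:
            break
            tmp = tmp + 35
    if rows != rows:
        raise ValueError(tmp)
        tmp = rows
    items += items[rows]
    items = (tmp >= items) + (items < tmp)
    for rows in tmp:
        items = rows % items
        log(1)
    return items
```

if rows != rows:

Transformed code:
def scale(rows, tmp, items):
    tmp *= tmp * items
    for p in items:
        handle(rows)
        if 31 != items:
            break
    if rows != rows:
        raise ValueError(tmp)
    items += items[rows]
    items = (tmp >= items) + (items < tmp)
    for rows in tmp:
        items = rows % items
        log(1)
    return items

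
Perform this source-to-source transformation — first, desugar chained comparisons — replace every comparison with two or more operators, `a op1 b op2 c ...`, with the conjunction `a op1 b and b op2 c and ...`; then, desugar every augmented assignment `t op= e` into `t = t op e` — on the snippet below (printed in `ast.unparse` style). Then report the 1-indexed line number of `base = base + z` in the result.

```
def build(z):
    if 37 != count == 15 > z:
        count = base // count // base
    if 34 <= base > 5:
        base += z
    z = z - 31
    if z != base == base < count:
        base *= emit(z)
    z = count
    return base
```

Transformed code:
def build(z):
    if 37 != count and count == 15 and (15 > z):
        count = base // count // base
    if 34 <= base and base > 5:
        base = base + z
    z = z - 31
    if z != base and base == base and (base < count):
        base = base * emit(z)
    z = count
    return base

5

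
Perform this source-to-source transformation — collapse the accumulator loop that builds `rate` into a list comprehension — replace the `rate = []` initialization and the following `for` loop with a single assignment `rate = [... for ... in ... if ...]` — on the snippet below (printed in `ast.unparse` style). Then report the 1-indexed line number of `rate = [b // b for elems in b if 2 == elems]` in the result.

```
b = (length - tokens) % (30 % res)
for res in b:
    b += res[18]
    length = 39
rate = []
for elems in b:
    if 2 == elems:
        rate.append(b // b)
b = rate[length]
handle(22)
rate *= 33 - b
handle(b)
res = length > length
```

5

Transformed code:
b = (length - tokens) % (30 % res)
for res in b:
    b += res[18]
    length = 39
rate = [b // b for elems in b if 2 == elems]
b = rate[length]
handle(22)
rate *= 33 - b
handle(b)
res = length > length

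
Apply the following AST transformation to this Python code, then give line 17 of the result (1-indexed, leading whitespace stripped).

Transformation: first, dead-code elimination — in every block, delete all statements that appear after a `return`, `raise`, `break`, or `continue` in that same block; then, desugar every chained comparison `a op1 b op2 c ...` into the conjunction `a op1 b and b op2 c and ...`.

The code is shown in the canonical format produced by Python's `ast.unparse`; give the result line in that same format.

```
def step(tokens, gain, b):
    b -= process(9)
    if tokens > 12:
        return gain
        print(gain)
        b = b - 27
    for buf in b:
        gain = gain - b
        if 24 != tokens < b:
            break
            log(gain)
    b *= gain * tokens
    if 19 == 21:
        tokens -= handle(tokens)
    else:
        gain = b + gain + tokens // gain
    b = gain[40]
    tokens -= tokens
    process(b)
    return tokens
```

Transformed code:
def step(tokens, gain, b):
    b -= process(9)
    if tokens > 12:
        return gain
    for buf in b:
        gain = gain - b
        if 24 != tokens and tokens < b:
            break
    b *= gain * tokens
    if 19 == 21:
        tokens -= handle(tokens)
    else:
        gain = b + gain + tokens // gain
    b = gain[40]
    tokens -= tokens
    process(b)
    return tokens

return tokens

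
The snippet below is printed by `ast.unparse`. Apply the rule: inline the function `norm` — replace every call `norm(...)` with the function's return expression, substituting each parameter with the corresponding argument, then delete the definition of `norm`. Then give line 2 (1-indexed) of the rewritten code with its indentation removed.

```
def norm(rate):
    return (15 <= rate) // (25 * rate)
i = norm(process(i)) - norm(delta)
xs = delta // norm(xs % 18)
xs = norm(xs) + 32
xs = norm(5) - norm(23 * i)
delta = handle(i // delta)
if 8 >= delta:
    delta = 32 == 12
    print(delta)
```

Transformed code:
i = (15 <= process(i)) // (25 * process(i)) - (15 <= delta) // (25 * delta)
xs = delta // ((15 <= xs % 18) // (25 * (xs % 18)))
xs = (15 <= xs) // (25 * xs) + 32
xs = (15 <= 5) // (25 * 5) - (15 <= 23 * i) // (25 * (23 * i))
delta = handle(i // delta)
if 8 >= delta:
    delta = 32 == 12
    print(delta)

xs = delta // ((15 <= xs % 18) // (25 * (xs % 18)))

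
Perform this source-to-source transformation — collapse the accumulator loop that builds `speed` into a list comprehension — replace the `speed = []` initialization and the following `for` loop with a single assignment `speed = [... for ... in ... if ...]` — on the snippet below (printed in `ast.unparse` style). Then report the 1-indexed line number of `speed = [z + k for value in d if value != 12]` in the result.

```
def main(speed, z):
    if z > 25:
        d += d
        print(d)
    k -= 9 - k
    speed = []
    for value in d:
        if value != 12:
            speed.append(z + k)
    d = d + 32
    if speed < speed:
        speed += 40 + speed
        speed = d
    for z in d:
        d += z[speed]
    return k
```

Transformed code:
def main(speed, z):
    if z > 25:
        d += d
        print(d)
    k -= 9 - k
    speed = [z + k for value in d if value != 12]
    d = d + 32
    if speed < speed:
        speed += 40 + speed
        speed = d
    for z in d:
        d += z[speed]
    return k

6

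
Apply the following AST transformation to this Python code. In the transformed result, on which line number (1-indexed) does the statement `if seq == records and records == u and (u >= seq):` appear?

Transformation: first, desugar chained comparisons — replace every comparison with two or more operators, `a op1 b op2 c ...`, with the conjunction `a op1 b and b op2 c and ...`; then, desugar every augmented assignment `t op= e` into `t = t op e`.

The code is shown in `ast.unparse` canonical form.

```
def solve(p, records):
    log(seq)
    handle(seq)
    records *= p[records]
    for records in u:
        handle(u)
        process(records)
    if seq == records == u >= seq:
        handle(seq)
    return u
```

Transformed code:
def solve(p, records):
    log(seq)
    handle(seq)
    records = records * p[records]
    for records in u:
        handle(u)
        process(records)
    if seq == records and records == u and (u >= seq):
        handle(seq)
    return u

8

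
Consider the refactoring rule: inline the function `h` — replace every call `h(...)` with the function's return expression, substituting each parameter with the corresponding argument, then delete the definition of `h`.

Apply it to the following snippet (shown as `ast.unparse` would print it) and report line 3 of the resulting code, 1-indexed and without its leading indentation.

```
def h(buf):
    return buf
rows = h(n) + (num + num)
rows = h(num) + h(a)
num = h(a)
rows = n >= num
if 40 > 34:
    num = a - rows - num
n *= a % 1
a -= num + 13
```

num = a

Transformed code:
rows = n + (num + num)
rows = num + a
num = a
rows = n >= num
if 40 > 34:
    num = a - rows - num
n *= a % 1
a -= num + 13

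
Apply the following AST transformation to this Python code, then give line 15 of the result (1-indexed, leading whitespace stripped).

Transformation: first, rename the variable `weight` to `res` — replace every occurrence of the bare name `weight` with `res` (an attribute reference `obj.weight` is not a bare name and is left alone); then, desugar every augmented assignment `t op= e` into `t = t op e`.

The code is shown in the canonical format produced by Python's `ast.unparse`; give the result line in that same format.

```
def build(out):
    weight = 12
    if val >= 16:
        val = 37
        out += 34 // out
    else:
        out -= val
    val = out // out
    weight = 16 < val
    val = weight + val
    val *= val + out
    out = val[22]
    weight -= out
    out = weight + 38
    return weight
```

return res

Transformed code:
def build(out):
    res = 12
    if val >= 16:
        val = 37
        out = out + 34 // out
    else:
        out = out - val
    val = out // out
    res = 16 < val
    val = res + val
    val = val * (val + out)
    out = val[22]
    res = res - out
    out = res + 38
    return res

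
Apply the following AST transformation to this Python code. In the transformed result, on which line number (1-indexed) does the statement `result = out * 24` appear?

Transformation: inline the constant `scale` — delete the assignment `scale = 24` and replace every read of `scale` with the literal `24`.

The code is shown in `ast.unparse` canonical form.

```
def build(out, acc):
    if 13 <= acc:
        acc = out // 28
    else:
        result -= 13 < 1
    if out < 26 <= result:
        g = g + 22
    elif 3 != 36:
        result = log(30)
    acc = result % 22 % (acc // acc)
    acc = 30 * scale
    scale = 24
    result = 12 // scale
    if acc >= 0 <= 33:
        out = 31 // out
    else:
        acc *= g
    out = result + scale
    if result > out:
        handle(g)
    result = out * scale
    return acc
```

20

Transformed code:
def build(out, acc):
    if 13 <= acc:
        acc = out // 28
    else:
        result -= 13 < 1
    if out < 26 <= result:
        g = g + 22
    elif 3 != 36:
        result = log(30)
    acc = result % 22 % (acc // acc)
    acc = 30 * 24
    result = 12 // 24
    if acc >= 0 <= 33:
        out = 31 // out
    else:
        acc *= g
    out = result + 24
    if result > out:
        handle(g)
    result = out * 24
    return acc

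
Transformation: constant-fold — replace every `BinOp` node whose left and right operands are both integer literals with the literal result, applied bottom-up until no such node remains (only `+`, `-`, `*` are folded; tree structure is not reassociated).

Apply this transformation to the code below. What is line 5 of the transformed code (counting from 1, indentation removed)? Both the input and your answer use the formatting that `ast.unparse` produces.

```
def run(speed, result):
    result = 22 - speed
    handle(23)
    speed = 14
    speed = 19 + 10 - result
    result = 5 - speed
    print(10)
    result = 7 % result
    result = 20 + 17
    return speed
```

speed = 29 - result

Transformed code:
def run(speed, result):
    result = 22 - speed
    handle(23)
    speed = 14
    speed = 29 - result
    result = 5 - speed
    print(10)
    result = 7 % result
    result = 37
    return speed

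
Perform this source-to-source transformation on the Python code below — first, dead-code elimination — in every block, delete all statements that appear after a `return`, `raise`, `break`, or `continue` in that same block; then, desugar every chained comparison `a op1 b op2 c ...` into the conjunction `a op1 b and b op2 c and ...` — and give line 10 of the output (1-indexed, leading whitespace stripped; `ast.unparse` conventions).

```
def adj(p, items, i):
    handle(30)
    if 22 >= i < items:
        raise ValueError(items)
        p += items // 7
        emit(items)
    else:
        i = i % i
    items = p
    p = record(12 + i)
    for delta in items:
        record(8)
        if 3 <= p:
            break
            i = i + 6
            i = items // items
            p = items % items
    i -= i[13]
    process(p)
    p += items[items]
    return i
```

Transformed code:
def adj(p, items, i):
    handle(30)
    if 22 >= i and i < items:
        raise ValueError(items)
    else:
        i = i % i
    items = p
    p = record(12 + i)
    for delta in items:
        record(8)
        if 3 <= p:
            break
    i -= i[13]
    process(p)
    p += items[items]
    return i

record(8)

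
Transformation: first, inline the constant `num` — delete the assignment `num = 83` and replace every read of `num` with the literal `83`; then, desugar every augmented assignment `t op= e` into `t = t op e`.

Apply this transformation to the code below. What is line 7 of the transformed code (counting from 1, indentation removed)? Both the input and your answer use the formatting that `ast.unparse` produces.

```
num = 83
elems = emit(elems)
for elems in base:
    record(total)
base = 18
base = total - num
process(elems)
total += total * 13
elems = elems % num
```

Transformed code:
elems = emit(elems)
for elems in base:
    record(total)
base = 18
base = total - 83
process(elems)
total = total + total * 13
elems = elems % 83

total = total + total * 13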